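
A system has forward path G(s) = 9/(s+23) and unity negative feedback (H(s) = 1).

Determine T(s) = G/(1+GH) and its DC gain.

T(s) = G/(1+GH) = [9/(s+23)] / [1 + 9/(s+23)] = 9/(s+23+9) = 9/(s+32). DC gain = 9/32 = 0.28125.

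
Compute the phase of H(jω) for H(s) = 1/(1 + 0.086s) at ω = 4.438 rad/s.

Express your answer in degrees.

Phase = -arctan(ωτ) = -arctan(4.438 × 0.086) = -20.9°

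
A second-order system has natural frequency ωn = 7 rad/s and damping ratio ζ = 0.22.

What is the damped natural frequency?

ωd = ωn√(1 - ζ²) = 7√(1 - 0.22²) = 6.83 rad/s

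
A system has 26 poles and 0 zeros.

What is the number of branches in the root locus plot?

Root locus has n branches where n = number of poles = 26.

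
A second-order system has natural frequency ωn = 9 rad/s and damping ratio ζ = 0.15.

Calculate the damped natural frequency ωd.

ωd = ωn√(1 - ζ²) = 9√(1 - 0.15²) = 8.9 rad/s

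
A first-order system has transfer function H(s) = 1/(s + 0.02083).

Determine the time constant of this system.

For H(s) = 1/(s + 1/τ), the pole is at -1/τ = -0.02083, so τ = 1/0.02083 = 48.01 s.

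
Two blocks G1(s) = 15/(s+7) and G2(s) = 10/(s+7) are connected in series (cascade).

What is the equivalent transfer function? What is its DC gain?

Series: multiply transfer functions. G_eq = 15/(s+7) × 10/(s+7) = 150/((s+7)(s+7)). DC gain = 150/(7×7) = 3.0612.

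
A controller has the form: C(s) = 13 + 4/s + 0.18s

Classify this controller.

This is a Proportional-Integral-Derivative (PID) controller.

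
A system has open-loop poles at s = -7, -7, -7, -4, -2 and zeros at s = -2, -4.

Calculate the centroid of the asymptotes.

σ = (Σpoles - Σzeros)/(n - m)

σ = (Σpoles - Σzeros)/(n - m) = (-27 - (-6))/(5 - 2) = -21/3 = -7.0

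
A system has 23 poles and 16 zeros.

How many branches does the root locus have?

Root locus has n branches where n = number of poles = 23.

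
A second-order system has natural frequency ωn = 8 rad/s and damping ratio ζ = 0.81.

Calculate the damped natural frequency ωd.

ωd = ωn√(1 - ζ²) = 8√(1 - 0.81²) = 4.69 rad/s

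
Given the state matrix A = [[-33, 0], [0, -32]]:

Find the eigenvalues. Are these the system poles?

For diagonal matrix, eigenvalues are diagonal entries: λ₁ = -33, λ₂ = -32. Eigenvalues of A = system poles.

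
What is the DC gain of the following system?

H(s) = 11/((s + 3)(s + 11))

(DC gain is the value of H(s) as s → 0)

DC gain = H(0) = 11/(3 × 11) = 11/33 = 0.3333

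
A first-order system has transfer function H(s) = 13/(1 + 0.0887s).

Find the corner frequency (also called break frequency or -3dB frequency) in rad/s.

Corner frequency = 1/τ = 1/0.0887 = 11.274 rad/s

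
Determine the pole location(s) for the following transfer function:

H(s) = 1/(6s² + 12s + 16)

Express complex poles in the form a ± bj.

Discriminant = 12² - 4×6×16 = 144 - 384 = -240 < 0, so the poles are a complex conjugate pair s = (-12 ± j√240)/(2×6). Real part = -12/(2×6) = -12/12 = -1; imaginary part = ±√240/(2×6) ≈ 1.2910. Poles: s = -1 ± 1.2910j.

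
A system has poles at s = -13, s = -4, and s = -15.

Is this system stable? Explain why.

All poles are in the left half-plane. System is stable.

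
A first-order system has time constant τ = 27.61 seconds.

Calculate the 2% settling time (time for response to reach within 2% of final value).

For first-order system, 2% settling time ≈ 4τ = 4 × 27.61 = 110.44 s.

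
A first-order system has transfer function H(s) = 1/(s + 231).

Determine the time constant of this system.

For H(s) = 1/(s + 1/τ), the pole is at -1/τ = -231, so τ = 1/231 = 0.0043 s.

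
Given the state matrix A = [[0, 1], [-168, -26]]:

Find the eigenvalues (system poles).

det(A - λI) = λ² - (-26)λ + 168 = (λ - (-12))(λ - (-14)). Eigenvalues: -12, -14.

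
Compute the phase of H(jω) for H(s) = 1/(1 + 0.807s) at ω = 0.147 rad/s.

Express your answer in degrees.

Phase = -arctan(ωτ) = -arctan(0.147 × 0.807) = -6.8°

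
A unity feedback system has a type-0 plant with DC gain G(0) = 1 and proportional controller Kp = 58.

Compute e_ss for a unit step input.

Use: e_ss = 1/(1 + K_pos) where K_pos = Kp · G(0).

K_pos = Kp · G(0) = 58 × 1 = 58. e_ss = 1/(1 + 58) = 0.0169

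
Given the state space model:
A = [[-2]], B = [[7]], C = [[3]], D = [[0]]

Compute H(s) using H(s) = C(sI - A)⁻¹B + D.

(sI - A)⁻¹ = 1/(s + 2). H(s) = 3 × 7/(s + 2) + 0 = 21/(s + 2).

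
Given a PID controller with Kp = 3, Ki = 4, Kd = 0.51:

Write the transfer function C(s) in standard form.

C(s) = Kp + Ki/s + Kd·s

Substituting values: C(s) = 3 + 4/s + 0.51s = (0.51s² + 3s + 4)/s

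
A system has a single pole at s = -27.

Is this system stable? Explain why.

Pole at s = -27 is in the left half-plane. Stable.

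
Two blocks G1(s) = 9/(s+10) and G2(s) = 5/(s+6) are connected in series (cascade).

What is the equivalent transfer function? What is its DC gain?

Series: multiply transfer functions. G_eq = 9/(s+10) × 5/(s+6) = 45/((s+10)(s+6)). DC gain = 45/(10×6) = 0.75.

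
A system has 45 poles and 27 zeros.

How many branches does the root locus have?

Root locus has n branches where n = number of poles = 45.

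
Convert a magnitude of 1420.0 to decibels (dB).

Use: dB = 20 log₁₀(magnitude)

dB = 20 log₁₀(1420.0) = 63.0 dB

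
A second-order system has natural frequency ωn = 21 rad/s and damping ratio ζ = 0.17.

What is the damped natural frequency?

ωd = ωn√(1 - ζ²) = 21√(1 - 0.17²) = 20.69 rad/s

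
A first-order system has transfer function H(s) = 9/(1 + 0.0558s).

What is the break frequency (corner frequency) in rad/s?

Corner frequency = 1/τ = 1/0.0558 = 17.921 rad/s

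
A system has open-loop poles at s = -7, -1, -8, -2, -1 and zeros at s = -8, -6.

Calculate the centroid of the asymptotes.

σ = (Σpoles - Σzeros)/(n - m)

σ = (Σpoles - Σzeros)/(n - m) = (-19 - (-14))/(5 - 2) = -5/3 = -1.67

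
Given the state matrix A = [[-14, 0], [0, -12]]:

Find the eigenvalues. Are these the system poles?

For diagonal matrix, eigenvalues are diagonal entries: λ₁ = -14, λ₂ = -12. Eigenvalues of A = system poles.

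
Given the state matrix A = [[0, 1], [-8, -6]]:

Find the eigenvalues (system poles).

det(A - λI) = λ² - (-6)λ + 8 = (λ - (-4))(λ - (-2)). Eigenvalues: -4, -2.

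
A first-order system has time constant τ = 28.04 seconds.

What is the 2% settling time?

For first-order system, 2% settling time ≈ 4τ = 4 × 28.04 = 112.16 s.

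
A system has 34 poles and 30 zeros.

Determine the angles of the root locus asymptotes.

n - m = 34 - 30 = 4. Angles: θk = (2k + 1)·180°/4 = 45°, 135°, 225°, 315°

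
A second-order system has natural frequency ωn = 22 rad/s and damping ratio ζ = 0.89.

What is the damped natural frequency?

ωd = ωn√(1 - ζ²) = 22√(1 - 0.89²) = 10.03 rad/s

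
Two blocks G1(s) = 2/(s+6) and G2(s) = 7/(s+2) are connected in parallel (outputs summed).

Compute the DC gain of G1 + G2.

Parallel: G_eq = G1 + G2. DC gain = G1(0) + G2(0) = 2/6 + 7/2 = 0.3333 + 3.5 = 3.8333.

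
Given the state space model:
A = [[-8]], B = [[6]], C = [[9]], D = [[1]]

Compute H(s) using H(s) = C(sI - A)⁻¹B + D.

(sI - A)⁻¹ = 1/(s + 8). H(s) = 9×6/(s + 8) + 1 = (s + 62)/(s + 8).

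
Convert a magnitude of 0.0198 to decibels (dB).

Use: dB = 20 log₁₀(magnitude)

dB = 20 log₁₀(0.0198) = -34.1 dB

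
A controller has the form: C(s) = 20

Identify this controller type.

This is a Proportional (P) controller.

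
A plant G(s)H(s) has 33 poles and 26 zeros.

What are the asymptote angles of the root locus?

n - m = 33 - 26 = 7. Angles: θk = (2k + 1)·180°/7 = 25.71°, 77.14°, 128.57°, 180°, 231.43°, 282.86°, 334.29°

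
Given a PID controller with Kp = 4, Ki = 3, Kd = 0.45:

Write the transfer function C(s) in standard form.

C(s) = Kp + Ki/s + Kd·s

Substituting values: C(s) = 4 + 3/s + 0.45s = (0.45s² + 4s + 3)/s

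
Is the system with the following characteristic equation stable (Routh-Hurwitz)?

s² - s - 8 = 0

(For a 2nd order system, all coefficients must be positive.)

Coefficients: 1, -1, -8. b=-1, c=-8 not positive, so system is unstable.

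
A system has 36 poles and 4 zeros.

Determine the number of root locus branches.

Root locus has n branches where n = number of poles = 36.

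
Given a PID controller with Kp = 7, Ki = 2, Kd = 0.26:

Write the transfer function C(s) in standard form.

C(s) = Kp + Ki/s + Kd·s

Substituting values: C(s) = 7 + 2/s + 0.26s = (0.26s² + 7s + 2)/s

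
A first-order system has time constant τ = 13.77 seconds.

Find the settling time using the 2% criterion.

For first-order system, 2% settling time ≈ 4τ = 4 × 13.77 = 55.08 s.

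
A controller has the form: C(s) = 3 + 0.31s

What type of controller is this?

This is a Proportional-Derivative (PD) controller.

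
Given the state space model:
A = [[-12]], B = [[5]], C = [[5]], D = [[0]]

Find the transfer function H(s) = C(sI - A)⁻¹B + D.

(sI - A)⁻¹ = 1/(s + 12). H(s) = 5 × 5/(s + 12) + 0 = 25/(s + 12).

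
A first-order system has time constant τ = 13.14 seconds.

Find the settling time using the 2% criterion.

For first-order system, 2% settling time ≈ 4τ = 4 × 13.14 = 52.56 s.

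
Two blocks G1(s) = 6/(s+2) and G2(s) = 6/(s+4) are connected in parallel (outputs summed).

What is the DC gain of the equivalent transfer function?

Parallel: G_eq = G1 + G2. DC gain = G1(0) + G2(0) = 6/2 + 6/4 = 3 + 1.5 = 4.5.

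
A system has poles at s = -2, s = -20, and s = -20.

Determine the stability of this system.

All poles are in the left half-plane. System is stable.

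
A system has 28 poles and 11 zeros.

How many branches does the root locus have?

Root locus has n branches where n = number of poles = 28.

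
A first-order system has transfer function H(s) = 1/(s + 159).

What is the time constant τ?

For H(s) = 1/(s + 1/τ), the pole is at -1/τ = -159, so τ = 1/159 = 0.0063 s.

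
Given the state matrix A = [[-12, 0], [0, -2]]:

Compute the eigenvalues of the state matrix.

For diagonal matrix, eigenvalues are diagonal entries: λ₁ = -12, λ₂ = -2.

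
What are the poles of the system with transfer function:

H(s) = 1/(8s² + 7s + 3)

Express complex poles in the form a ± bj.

Discriminant = 7² - 4×8×3 = 49 - 96 = -47 < 0, so the poles are a complex conjugate pair s = (-7 ± j√47)/(2×8). Real part = -7/(2×8) = -7/16 = -0.4375; imaginary part = ±√47/(2×8) ≈ 0.4285. Poles: s = -0.4375 ± 0.4285j.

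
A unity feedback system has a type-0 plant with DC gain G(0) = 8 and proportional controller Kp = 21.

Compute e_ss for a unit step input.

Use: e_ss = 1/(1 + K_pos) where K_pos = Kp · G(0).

K_pos = Kp · G(0) = 21 × 8 = 168. e_ss = 1/(1 + 168) = 0.0059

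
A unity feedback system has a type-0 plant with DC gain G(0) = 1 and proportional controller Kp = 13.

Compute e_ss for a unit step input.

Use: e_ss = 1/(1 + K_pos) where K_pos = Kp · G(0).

K_pos = Kp · G(0) = 13 × 1 = 13. e_ss = 1/(1 + 13) = 0.0714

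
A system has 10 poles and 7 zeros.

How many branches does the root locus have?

Root locus has n branches where n = number of poles = 10.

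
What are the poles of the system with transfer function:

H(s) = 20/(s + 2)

Pole is where denominator = 0: s + 2 = 0, so s = -2.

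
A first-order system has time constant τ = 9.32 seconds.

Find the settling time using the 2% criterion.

For first-order system, 2% settling time ≈ 4τ = 4 × 9.32 = 37.28 s.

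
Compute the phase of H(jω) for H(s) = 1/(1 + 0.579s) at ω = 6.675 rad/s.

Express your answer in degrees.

Phase = -arctan(ωτ) = -arctan(6.675 × 0.579) = -75.5°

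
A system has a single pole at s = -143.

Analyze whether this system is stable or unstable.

Pole at s = -143 is in the left half-plane. Stable.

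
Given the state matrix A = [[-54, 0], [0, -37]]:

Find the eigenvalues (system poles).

For diagonal matrix, eigenvalues are diagonal entries: λ₁ = -54, λ₂ = -37.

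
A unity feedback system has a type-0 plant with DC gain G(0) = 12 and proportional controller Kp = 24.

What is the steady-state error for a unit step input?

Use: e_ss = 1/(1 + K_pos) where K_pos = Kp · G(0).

K_pos = Kp · G(0) = 24 × 12 = 288. e_ss = 1/(1 + 288) = 0.0035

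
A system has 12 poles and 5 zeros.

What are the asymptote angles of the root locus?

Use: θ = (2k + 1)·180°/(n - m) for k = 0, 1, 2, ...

n - m = 12 - 5 = 7. Angles: θk = (2k + 1)·180°/7 = 25.71°, 77.14°, 128.57°, 180°, 231.43°, 282.86°, 334.29°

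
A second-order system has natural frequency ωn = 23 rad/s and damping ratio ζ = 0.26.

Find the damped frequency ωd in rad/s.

ωd = ωn√(1 - ζ²) = 23√(1 - 0.26²) = 22.21 rad/s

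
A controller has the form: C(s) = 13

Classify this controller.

This is a Proportional (P) controller.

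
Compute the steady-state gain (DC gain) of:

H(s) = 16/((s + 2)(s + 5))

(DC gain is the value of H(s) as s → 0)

DC gain = H(0) = 16/(2 × 5) = 16/10 = 1.6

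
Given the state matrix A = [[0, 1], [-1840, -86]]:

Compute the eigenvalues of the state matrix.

det(A - λI) = λ² - (-86)λ + 1840 = (λ - (-46))(λ - (-40)). Eigenvalues: -46, -40.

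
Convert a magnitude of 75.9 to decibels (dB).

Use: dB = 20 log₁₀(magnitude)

dB = 20 log₁₀(75.9) = 37.6 dB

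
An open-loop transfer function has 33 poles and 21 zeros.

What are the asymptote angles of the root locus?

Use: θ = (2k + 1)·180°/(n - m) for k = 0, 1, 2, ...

n - m = 33 - 21 = 12. Angles: θk = (2k + 1)·180°/12 = 15°, 45°, 75°, 105°, 135°, 165°, 195°, 225°, 255°, 285°, 315°, 345°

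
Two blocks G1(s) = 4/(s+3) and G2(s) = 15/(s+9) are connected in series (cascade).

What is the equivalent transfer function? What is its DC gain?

Series: multiply transfer functions. G_eq = 4/(s+3) × 15/(s+9) = 60/((s+3)(s+9)). DC gain = 60/(3×9) = 2.2222.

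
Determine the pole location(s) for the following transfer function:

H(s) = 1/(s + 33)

Pole is where denominator = 0: s + 33 = 0, so s = -33.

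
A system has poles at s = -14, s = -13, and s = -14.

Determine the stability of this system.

All poles are in the left half-plane. System is stable.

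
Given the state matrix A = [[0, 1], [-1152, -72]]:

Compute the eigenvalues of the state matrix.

det(A - λI) = λ² - (-72)λ + 1152 = (λ - (-48))(λ - (-24)). Eigenvalues: -48, -24.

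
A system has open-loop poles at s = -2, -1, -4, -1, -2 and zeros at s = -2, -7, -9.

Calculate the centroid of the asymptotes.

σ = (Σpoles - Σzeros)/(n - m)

σ = (Σpoles - Σzeros)/(n - m) = (-10 - (-18))/(5 - 3) = 8/2 = 4.0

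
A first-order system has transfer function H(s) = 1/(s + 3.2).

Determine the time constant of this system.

For H(s) = 1/(s + 1/τ), the pole is at -1/τ = -3.2, so τ = 1/3.2 = 0.3125 s.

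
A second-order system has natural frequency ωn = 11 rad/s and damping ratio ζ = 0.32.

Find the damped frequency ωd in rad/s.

ωd = ωn√(1 - ζ²) = 11√(1 - 0.32²) = 10.42 rad/s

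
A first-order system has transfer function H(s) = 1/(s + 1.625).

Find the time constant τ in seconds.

For H(s) = 1/(s + 1/τ), the pole is at -1/τ = -1.625, so τ = 1/1.625 = 0.6154 s.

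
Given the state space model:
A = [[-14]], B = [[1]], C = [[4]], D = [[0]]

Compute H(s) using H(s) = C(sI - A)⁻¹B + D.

(sI - A)⁻¹ = 1/(s + 14). H(s) = 4 × 1/(s + 14) + 0 = 4/(s + 14).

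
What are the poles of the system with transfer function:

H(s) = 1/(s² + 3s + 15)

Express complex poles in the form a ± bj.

Discriminant = 3² - 4×1×15 = 9 - 60 = -51 < 0, so the poles are a complex conjugate pair s = (-3 ± j√51)/(2×1). Real part = -3/(2×1) = -3/2 = -1.5; imaginary part = ±√51/(2×1) ≈ 3.5707. Poles: s = -1.5 ± 3.5707j.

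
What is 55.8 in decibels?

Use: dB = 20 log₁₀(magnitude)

dB = 20 log₁₀(55.8) = 34.9 dB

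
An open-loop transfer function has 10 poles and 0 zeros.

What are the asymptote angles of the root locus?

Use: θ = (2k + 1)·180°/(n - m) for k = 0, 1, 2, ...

n - m = 10 - 0 = 10. Angles: θk = (2k + 1)·180°/10 = 18°, 54°, 90°, 126°, 162°, 198°, 234°, 270°, 306°, 342°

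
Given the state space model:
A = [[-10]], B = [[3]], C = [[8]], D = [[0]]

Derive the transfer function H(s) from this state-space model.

(sI - A)⁻¹ = 1/(s + 10). H(s) = 8 × 3/(s + 10) + 0 = 24/(s + 10).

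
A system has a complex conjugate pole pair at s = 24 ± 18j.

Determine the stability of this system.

Real part of poles is 24 (> 0, right half-plane). Unstable.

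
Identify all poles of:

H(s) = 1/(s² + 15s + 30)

Discriminant = 15² - 4×1×30 = 225 - 120 = 105 > 0, so two distinct real poles. Using quadratic formula: s = (-15 ± √105)/(2×1) = (-15 ± √105)/2, with √105 ≈ 10.2470. s₁ ≈ -2.3765, s₂ ≈ -12.6235. Poles: s₁ = -2.3765, s₂ = -12.6235.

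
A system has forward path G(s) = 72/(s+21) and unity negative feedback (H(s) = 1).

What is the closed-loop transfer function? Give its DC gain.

T(s) = G/(1+GH) = [72/(s+21)] / [1 + 72/(s+21)] = 72/(s+21+72) = 72/(s+93). DC gain = 72/93 = 0.7742.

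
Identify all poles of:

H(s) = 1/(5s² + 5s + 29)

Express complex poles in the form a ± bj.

Discriminant = 5² - 4×5×29 = 25 - 580 = -555 < 0, so the poles are a complex conjugate pair s = (-5 ± j√555)/(2×5). Real part = -5/(2×5) = -5/10 = -0.5; imaginary part = ±√555/(2×5) ≈ 2.3558. Poles: s = -0.5 ± 2.3558j.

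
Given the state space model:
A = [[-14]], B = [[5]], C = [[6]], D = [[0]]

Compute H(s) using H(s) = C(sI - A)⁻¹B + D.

(sI - A)⁻¹ = 1/(s + 14). H(s) = 6 × 5/(s + 14) + 0 = 30/(s + 14).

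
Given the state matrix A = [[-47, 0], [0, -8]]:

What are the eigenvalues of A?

For diagonal matrix, eigenvalues are diagonal entries: λ₁ = -47, λ₂ = -8.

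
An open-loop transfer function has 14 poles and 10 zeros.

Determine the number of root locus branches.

Root locus has n branches where n = number of poles = 14.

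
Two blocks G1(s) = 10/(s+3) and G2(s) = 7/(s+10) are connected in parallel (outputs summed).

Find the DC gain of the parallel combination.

Parallel: G_eq = G1 + G2. DC gain = G1(0) + G2(0) = 10/3 + 7/10 = 3.3333 + 0.7 = 4.0333.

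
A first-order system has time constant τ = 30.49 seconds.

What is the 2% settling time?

For first-order system, 2% settling time ≈ 4τ = 4 × 30.49 = 121.96 s.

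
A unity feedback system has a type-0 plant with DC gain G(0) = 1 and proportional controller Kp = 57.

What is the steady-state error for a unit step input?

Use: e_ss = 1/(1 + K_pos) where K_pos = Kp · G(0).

K_pos = Kp · G(0) = 57 × 1 = 57. e_ss = 1/(1 + 57) = 0.0172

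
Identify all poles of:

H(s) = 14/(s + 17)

Pole is where denominator = 0: s + 17 = 0, so s = -17.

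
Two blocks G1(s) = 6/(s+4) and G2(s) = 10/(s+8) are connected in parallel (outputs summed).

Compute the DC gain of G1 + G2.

Parallel: G_eq = G1 + G2. DC gain = G1(0) + G2(0) = 6/4 + 10/8 = 1.5 + 1.25 = 2.75.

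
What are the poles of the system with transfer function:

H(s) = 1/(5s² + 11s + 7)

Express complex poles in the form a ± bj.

Discriminant = 11² - 4×5×7 = 121 - 140 = -19 < 0, so the poles are a complex conjugate pair s = (-11 ± j√19)/(2×5). Real part = -11/(2×5) = -11/10 = -1.1; imaginary part = ±√19/(2×5) ≈ 0.4359. Poles: s = -1.1 ± 0.4359j.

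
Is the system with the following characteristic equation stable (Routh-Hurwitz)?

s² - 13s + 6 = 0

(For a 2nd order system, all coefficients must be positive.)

Coefficients: 1, -13, 6. b=-13 not positive, so system is unstable.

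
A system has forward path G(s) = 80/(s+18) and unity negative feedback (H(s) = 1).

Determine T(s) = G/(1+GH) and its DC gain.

T(s) = G/(1+GH) = [80/(s+18)] / [1 + 80/(s+18)] = 80/(s+18+80) = 80/(s+98). DC gain = 80/98 = 0.8163.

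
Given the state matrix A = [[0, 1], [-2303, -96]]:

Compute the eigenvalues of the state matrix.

det(A - λI) = λ² - (-96)λ + 2303 = (λ - (-47))(λ - (-49)). Eigenvalues: -47, -49.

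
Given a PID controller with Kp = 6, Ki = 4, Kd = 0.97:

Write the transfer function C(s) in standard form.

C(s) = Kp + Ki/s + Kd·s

Substituting values: C(s) = 6 + 4/s + 0.97s = (0.97s² + 6s + 4)/s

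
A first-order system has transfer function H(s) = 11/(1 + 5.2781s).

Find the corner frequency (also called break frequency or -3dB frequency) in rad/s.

Corner frequency = 1/τ = 1/5.2781 = 0.189 rad/s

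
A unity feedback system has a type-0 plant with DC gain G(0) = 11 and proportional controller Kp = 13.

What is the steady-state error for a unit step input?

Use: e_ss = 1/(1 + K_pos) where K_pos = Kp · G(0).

K_pos = Kp · G(0) = 13 × 11 = 143. e_ss = 1/(1 + 143) = 0.0069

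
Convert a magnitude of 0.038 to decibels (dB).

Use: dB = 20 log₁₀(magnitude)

dB = 20 log₁₀(0.038) = -28.4 dB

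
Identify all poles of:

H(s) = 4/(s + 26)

Pole is where denominator = 0: s + 26 = 0, so s = -26.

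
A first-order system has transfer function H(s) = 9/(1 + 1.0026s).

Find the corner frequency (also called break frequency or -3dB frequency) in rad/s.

Corner frequency = 1/τ = 1/1.0026 = 0.997 rad/s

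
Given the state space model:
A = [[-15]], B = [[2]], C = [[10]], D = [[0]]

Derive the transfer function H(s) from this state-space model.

(sI - A)⁻¹ = 1/(s + 15). H(s) = 10 × 2/(s + 15) + 0 = 20/(s + 15).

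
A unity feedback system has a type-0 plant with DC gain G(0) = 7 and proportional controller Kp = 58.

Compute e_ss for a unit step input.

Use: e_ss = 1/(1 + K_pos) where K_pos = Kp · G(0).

K_pos = Kp · G(0) = 58 × 7 = 406. e_ss = 1/(1 + 406) = 0.0025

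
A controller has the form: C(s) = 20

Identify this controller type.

This is a Proportional (P) controller.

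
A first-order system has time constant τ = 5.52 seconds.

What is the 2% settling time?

For first-order system, 2% settling time ≈ 4τ = 4 × 5.52 = 22.08 s.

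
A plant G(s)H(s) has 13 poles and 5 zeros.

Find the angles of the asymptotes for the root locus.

n - m = 13 - 5 = 8. Angles: θk = (2k + 1)·180°/8 = 22.5°, 67.5°, 112.5°, 157.5°, 202.5°, 247.5°, 292.5°, 337.5°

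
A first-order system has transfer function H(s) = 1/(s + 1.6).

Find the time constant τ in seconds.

For H(s) = 1/(s + 1/τ), the pole is at -1/τ = -1.6, so τ = 1/1.6 = 0.625 s.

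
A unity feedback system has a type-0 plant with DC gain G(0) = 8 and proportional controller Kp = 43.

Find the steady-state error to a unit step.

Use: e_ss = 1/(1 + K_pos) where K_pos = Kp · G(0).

K_pos = Kp · G(0) = 43 × 8 = 344. e_ss = 1/(1 + 344) = 0.0029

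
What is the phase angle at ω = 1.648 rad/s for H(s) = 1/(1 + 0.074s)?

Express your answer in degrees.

Phase = -arctan(ωτ) = -arctan(1.648 × 0.074) = -7.0°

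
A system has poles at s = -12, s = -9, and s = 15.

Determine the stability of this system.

Pole(s) at s = 15 are not in the left half-plane. System is unstable.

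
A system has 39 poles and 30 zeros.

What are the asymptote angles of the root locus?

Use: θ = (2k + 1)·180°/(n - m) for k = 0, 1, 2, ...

n - m = 39 - 30 = 9. Angles: θk = (2k + 1)·180°/9 = 20°, 60°, 100°, 140°, 180°, 220°, 260°, 300°, 340°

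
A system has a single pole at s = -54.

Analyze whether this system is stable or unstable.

Pole at s = -54 is in the left half-plane. Stable.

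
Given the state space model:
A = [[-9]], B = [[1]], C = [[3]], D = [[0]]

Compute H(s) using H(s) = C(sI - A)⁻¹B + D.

(sI - A)⁻¹ = 1/(s + 9). H(s) = 3 × 1/(s + 9) + 0 = 3/(s + 9).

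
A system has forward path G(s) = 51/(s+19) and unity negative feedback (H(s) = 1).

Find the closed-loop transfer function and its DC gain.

T(s) = G/(1+GH) = [51/(s+19)] / [1 + 51/(s+19)] = 51/(s+19+51) = 51/(s+70). DC gain = 51/70 = 0.7286.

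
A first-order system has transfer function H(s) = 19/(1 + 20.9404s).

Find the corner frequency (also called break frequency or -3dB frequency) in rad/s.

Corner frequency = 1/τ = 1/20.9404 = 0.048 rad/s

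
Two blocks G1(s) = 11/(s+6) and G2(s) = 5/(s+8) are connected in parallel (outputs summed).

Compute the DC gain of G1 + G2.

Parallel: G_eq = G1 + G2. DC gain = G1(0) + G2(0) = 11/6 + 5/8 = 1.8333 + 0.625 = 2.4583.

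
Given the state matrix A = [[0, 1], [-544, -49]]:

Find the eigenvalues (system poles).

det(A - λI) = λ² - (-49)λ + 544 = (λ - (-32))(λ - (-17)). Eigenvalues: -32, -17.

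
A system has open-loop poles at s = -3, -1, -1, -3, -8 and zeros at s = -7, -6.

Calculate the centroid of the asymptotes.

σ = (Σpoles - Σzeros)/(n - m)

σ = (Σpoles - Σzeros)/(n - m) = (-16 - (-13))/(5 - 2) = -3/3 = -1.0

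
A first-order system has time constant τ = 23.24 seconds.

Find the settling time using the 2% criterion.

For first-order system, 2% settling time ≈ 4τ = 4 × 23.24 = 92.96 s.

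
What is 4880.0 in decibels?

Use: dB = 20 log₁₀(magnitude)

dB = 20 log₁₀(4880.0) = 73.8 dB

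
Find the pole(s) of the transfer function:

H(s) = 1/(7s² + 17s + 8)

Discriminant = 17² - 4×7×8 = 289 - 224 = 65 > 0, so two distinct real poles. Using quadratic formula: s = (-17 ± √65)/(2×7) = (-17 ± √65)/14, with √65 ≈ 8.0623. s₁ ≈ -0.6384, s₂ ≈ -1.7902. Poles: s₁ = -0.6384, s₂ = -1.7902.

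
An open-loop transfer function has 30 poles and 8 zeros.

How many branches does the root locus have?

Root locus has n branches where n = number of poles = 30.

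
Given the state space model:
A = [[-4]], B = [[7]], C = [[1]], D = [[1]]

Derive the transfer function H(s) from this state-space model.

(sI - A)⁻¹ = 1/(s + 4). H(s) = 1×7/(s + 4) + 1 = (s + 11)/(s + 4).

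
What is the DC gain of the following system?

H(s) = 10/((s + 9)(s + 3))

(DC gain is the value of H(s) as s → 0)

DC gain = H(0) = 10/(9 × 3) = 10/27 = 0.3704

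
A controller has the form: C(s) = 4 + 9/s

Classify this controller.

This is a Proportional-Integral (PI) controller.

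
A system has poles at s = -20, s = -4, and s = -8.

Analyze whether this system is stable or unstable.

All poles are in the left half-plane. System is stable.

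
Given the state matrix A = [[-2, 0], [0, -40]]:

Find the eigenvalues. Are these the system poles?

For diagonal matrix, eigenvalues are diagonal entries: λ₁ = -2, λ₂ = -40. Eigenvalues of A = system poles.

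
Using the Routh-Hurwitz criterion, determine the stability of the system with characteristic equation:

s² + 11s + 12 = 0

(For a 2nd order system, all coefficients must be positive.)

Coefficients: 1, 11, 12. All positive, so system is stable.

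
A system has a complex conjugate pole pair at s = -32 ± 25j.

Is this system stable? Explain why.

Real part of poles is -32 (< 0, left half-plane). Stable.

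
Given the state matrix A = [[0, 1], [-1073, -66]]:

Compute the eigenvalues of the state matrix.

det(A - λI) = λ² - (-66)λ + 1073 = (λ - (-29))(λ - (-37)). Eigenvalues: -29, -37.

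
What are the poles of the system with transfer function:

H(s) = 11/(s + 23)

Pole is where denominator = 0: s + 23 = 0, so s = -23.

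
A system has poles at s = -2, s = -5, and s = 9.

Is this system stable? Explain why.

Pole(s) at s = 9 are not in the left half-plane. System is unstable.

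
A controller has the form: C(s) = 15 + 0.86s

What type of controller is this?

This is a Proportional-Derivative (PD) controller.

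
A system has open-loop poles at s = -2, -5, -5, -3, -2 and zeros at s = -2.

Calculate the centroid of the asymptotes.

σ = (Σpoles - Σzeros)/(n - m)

σ = (Σpoles - Σzeros)/(n - m) = (-17 - (-2))/(5 - 1) = -15/4 = -3.75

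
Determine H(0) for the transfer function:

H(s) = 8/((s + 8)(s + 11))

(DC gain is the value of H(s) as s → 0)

DC gain = H(0) = 8/(8 × 11) = 8/88 = 0.0909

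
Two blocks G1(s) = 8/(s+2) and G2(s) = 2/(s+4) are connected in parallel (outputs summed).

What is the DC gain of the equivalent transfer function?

Parallel: G_eq = G1 + G2. DC gain = G1(0) + G2(0) = 8/2 + 2/4 = 4 + 0.5 = 4.5.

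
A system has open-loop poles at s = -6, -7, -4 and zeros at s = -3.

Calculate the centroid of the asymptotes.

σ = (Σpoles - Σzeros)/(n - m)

σ = (Σpoles - Σzeros)/(n - m) = (-17 - (-3))/(3 - 1) = -14/2 = -7.0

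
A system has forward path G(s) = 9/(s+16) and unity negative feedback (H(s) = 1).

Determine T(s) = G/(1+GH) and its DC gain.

T(s) = G/(1+GH) = [9/(s+16)] / [1 + 9/(s+16)] = 9/(s+16+9) = 9/(s+25). DC gain = 9/25 = 0.36.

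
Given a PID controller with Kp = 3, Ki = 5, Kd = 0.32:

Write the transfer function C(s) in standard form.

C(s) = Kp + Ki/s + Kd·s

Substituting values: C(s) = 3 + 5/s + 0.32s = (0.32s² + 3s + 5)/s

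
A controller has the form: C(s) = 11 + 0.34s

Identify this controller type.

This is a Proportional-Derivative (PD) controller.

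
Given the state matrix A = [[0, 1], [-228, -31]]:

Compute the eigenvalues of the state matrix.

det(A - λI) = λ² - (-31)λ + 228 = (λ - (-19))(λ - (-12)). Eigenvalues: -19, -12.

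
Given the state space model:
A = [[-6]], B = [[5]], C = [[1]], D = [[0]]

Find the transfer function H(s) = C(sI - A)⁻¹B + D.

(sI - A)⁻¹ = 1/(s + 6). H(s) = 1 × 5/(s + 6) + 0 = 5/(s + 6).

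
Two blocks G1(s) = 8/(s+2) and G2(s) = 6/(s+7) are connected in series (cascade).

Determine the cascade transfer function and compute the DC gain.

Series: multiply transfer functions. G_eq = 8/(s+2) × 6/(s+7) = 48/((s+2)(s+7)). DC gain = 48/(2×7) = 3.4286.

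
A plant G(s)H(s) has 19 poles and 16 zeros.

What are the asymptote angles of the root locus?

n - m = 19 - 16 = 3. Angles: θk = (2k + 1)·180°/3 = 60°, 180°, 300°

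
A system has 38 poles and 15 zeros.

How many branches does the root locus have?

Root locus has n branches where n = number of poles = 38.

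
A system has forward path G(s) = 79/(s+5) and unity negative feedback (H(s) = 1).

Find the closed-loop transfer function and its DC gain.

T(s) = G/(1+GH) = [79/(s+5)] / [1 + 79/(s+5)] = 79/(s+5+79) = 79/(s+84). DC gain = 79/84 = 0.9405.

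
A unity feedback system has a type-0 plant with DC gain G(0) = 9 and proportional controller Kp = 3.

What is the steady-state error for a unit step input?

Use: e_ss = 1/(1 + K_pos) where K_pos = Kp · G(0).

K_pos = Kp · G(0) = 3 × 9 = 27. e_ss = 1/(1 + 27) = 0.0357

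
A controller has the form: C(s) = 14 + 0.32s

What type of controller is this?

This is a Proportional-Derivative (PD) controller.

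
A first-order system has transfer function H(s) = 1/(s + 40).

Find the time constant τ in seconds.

For H(s) = 1/(s + 1/τ), the pole is at -1/τ = -40, so τ = 1/40 = 0.025 s.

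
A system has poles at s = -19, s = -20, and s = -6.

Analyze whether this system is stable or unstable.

All poles are in the left half-plane. System is stable.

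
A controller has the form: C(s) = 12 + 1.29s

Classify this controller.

This is a Proportional-Derivative (PD) controller.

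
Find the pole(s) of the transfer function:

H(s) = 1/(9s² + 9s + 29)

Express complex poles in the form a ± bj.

Discriminant = 9² - 4×9×29 = 81 - 1044 = -963 < 0, so the poles are a complex conjugate pair s = (-9 ± j√963)/(2×9). Real part = -9/(2×9) = -9/18 = -0.5; imaginary part = ±√963/(2×9) ≈ 1.7240. Poles: s = -0.5 ± 1.7240j.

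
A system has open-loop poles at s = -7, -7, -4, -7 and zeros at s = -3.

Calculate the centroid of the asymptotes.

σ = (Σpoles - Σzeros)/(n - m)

σ = (Σpoles - Σzeros)/(n - m) = (-25 - (-3))/(4 - 1) = -22/3 = -7.33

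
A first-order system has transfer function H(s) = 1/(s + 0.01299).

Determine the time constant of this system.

For H(s) = 1/(s + 1/τ), the pole is at -1/τ = -0.01299, so τ = 1/0.01299 = 76.98 s.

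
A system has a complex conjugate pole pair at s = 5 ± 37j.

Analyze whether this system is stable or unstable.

Real part of poles is 5 (> 0, right half-plane). Unstable.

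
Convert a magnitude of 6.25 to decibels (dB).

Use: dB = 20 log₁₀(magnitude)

dB = 20 log₁₀(6.25) = 15.9 dB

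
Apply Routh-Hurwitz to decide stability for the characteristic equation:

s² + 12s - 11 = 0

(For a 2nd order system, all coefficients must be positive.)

Coefficients: 1, 12, -11. c=-11 not positive, so system is unstable.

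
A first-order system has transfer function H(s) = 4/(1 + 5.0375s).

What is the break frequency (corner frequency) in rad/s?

Corner frequency = 1/τ = 1/5.0375 = 0.199 rad/s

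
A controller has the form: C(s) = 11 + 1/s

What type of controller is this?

This is a Proportional-Integral (PI) controller.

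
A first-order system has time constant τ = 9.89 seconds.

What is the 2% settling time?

For first-order system, 2% settling time ≈ 4τ = 4 × 9.89 = 39.56 s.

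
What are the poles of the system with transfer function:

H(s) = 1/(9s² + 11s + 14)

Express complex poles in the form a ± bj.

Discriminant = 11² - 4×9×14 = 121 - 504 = -383 < 0, so the poles are a complex conjugate pair s = (-11 ± j√383)/(2×9). Real part = -11/(2×9) = -11/18 ≈ -0.6111; imaginary part = ±√383/(2×9) ≈ 1.0872. Poles: s = -0.6111 ± 1.0872j.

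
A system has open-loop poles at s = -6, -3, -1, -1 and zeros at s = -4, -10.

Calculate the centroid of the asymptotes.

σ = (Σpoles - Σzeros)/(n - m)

σ = (Σpoles - Σzeros)/(n - m) = (-11 - (-14))/(4 - 2) = 3/2 = 1.5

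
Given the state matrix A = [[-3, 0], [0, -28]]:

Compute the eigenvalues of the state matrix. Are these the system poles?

For diagonal matrix, eigenvalues are diagonal entries: λ₁ = -3, λ₂ = -28. Eigenvalues of A = system poles.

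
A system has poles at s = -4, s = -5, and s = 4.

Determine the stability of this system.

Pole(s) at s = 4 are not in the left half-plane. System is unstable.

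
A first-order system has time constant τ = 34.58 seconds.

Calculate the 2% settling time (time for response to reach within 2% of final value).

For first-order system, 2% settling time ≈ 4τ = 4 × 34.58 = 138.32 s.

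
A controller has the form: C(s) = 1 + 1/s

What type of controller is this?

This is a Proportional-Integral (PI) controller.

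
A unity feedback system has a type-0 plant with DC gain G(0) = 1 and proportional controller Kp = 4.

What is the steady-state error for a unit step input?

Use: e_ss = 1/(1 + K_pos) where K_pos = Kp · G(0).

K_pos = Kp · G(0) = 4 × 1 = 4. e_ss = 1/(1 + 4) = 0.2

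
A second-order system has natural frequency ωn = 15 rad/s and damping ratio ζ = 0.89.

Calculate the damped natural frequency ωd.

ωd = ωn√(1 - ζ²) = 15√(1 - 0.89²) = 6.84 rad/s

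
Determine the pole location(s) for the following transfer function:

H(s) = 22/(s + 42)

Pole is where denominator = 0: s + 42 = 0, so s = -42.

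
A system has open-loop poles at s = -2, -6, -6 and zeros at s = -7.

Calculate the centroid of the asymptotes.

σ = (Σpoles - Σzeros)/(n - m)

σ = (Σpoles - Σzeros)/(n - m) = (-14 - (-7))/(3 - 1) = -7/2 = -3.5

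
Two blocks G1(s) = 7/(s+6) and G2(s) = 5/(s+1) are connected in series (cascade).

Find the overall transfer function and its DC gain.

Series: multiply transfer functions. G_eq = 7/(s+6) × 5/(s+1) = 35/((s+6)(s+1)). DC gain = 35/(6×1) = 5.8333.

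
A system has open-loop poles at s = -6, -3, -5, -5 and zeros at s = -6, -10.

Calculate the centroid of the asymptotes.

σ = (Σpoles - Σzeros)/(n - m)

σ = (Σpoles - Σzeros)/(n - m) = (-19 - (-16))/(4 - 2) = -3/2 = -1.5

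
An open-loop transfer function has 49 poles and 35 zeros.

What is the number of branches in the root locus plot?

Root locus has n branches where n = number of poles = 49.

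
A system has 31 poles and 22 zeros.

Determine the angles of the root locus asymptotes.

n - m = 31 - 22 = 9. Angles: θk = (2k + 1)·180°/9 = 20°, 60°, 100°, 140°, 180°, 220°, 260°, 300°, 340°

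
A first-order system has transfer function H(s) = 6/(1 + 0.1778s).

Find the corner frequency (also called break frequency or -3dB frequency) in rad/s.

Corner frequency = 1/τ = 1/0.1778 = 5.624 rad/s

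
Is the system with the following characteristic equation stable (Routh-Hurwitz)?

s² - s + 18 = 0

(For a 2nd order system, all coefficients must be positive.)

Coefficients: 1, -1, 18. b=-1 not positive, so system is unstable.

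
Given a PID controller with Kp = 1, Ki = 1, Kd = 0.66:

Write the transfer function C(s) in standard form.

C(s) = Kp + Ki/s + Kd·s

Substituting values: C(s) = 1 + 1/s + 0.66s = (0.66s² + s + 1)/s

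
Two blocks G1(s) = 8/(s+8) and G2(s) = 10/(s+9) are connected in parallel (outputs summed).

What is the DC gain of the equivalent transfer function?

Parallel: G_eq = G1 + G2. DC gain = G1(0) + G2(0) = 8/8 + 10/9 = 1 + 1.1111 = 2.1111.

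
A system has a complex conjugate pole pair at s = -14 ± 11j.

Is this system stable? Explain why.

Real part of poles is -14 (< 0, left half-plane). Stable.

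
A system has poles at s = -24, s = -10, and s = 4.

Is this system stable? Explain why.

Pole(s) at s = 4 are not in the left half-plane. System is unstable.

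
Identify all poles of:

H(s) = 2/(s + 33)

Pole is where denominator = 0: s + 33 = 0, so s = -33.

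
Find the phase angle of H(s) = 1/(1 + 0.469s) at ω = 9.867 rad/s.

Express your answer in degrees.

Phase = -arctan(ωτ) = -arctan(9.867 × 0.469) = -77.8°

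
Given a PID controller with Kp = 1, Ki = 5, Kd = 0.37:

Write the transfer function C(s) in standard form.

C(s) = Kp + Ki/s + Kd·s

Substituting values: C(s) = 1 + 5/s + 0.37s = (0.37s² + s + 5)/s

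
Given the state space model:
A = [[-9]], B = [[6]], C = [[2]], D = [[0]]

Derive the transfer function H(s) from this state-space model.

(sI - A)⁻¹ = 1/(s + 9). H(s) = 2 × 6/(s + 9) + 0 = 12/(s + 9).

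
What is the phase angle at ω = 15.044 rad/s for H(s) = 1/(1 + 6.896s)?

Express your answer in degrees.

Phase = -arctan(ωτ) = -arctan(15.044 × 6.896) = -89.4°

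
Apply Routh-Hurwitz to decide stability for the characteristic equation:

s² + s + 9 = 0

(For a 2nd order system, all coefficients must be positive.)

Coefficients: 1, 1, 9. All positive, so system is stable.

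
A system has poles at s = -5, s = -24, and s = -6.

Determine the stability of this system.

All poles are in the left half-plane. System is stable.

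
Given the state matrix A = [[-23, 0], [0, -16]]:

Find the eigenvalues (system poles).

For diagonal matrix, eigenvalues are diagonal entries: λ₁ = -23, λ₂ = -16.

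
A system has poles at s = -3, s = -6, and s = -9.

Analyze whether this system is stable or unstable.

All poles are in the left half-plane. System is stable.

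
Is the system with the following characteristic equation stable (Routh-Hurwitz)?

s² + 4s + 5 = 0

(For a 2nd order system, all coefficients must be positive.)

Coefficients: 1, 4, 5. All positive, so system is stable.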